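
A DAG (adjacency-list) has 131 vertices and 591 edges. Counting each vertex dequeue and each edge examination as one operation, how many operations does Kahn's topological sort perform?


V = 131 (vertex processing)
E = 591 (edge processing)
V + E = 131 + 591 = 722


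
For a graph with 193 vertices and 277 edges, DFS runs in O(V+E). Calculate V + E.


A full DFS traversal visits each vertex once and examines each edge once.
V = 193
E = 277
Sum = 193 + 277 = 470


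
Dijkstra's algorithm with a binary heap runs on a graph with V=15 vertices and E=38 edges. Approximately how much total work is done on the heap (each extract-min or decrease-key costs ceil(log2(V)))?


Dijkstra with a binary heap: each vertex is extracted once, each edge may relax once.
Each heap operation costs O(log V).
V + E = 15 + 38 = 53
ceil(log2(15)) = 4 (since 2^3 = 8 < 15 <= 16 = 2^4)
Total heap work = (V+E) * ceil(log2(V)) = 53 * 4 = 212


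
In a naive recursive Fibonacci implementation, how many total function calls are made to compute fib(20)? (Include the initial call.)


Let C(m) = total calls to evaluate fib(m). Then C(0)=C(1)=1, and
C(m) = 1 + C(m-1) + C(m-2) for m >= 2.
Build the table (each entry = 1 + previous two):
  C(0) = 1
  C(1) = 1
  C(2) = 1 + 1 + 1 = 3
  C(3) = 1 + 3 + 1 = 5
  C(4) = 1 + 5 + 3 = 9
  C(5) = 1 + 9 + 5 = 15
  C(6) = 1 + 15 + 9 = 25
  C(7) = 1 + 25 + 15 = 41
  C(8) = 1 + 41 + 25 = 67
  C(9) = 1 + 67 + 41 = 109
  C(10) = 1 + 109 + 67 = 177
  C(11) = 1 + 177 + 109 = 287
  C(12) = 1 + 287 + 177 = 465
  C(13) = 1 + 465 + 287 = 753
  C(14) = 1 + 753 + 465 = 1219
  C(15) = 1 + 1219 + 753 = 1973
  C(16) = 1 + 1973 + 1219 = 3193
  C(17) = 1 + 3193 + 1973 = 5167
  C(18) = 1 + 5167 + 3193 = 8361
  C(19) = 1 + 8361 + 5167 = 13529
  C(20) = 1 + 13529 + 8361 = 21891
Total calls for fib(20) = 21891


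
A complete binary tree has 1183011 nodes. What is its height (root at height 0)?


In a complete binary tree, level k holds nodes 2^k .. 2^(k+1)-1 (1-indexed).
Height = floor(log2(n)) = floor(log2(1183011)) = 20
Check: 2^20 = 1048576 <= 1183011 < 2097152 = 2^21


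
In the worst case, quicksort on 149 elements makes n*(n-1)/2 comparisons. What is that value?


Sum of comparisons per partition:
148 + 147 + ... + 1 + 0
= 149 * (149 - 1) / 2
= 149 * 148 / 2
= 11026


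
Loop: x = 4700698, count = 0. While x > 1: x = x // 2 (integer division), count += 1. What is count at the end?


The variable x halves each step:
x = 4700698 -> 2350349 -> 1175174 -> 587587 -> 293793 -> 146896 -> 73448 -> 36724 -> 18362 -> 9181 -> 4590 -> 2295 -> 1147 -> 573 -> 286 -> 143 -> 71 -> 35 -> 17 -> 8 -> 4 -> 2 -> 1
Number of halvings = floor(log2(4700698)) = 22


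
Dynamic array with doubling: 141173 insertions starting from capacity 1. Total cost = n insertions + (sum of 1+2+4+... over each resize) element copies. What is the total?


n = 141173
Insertion costs: 141173
Resizes copy 1, 2, 4, ... up to the largest power of 2 that is <= n-1 = 141172, i.e. 131072.
Copy costs = 1 + 2 + 4 + 8 + 16 + 32 + 64 + 128 + 256 + 512 + 1024 + 2048 + 4096 + 8192 + 16384 + 32768 + 65536 + 131072 = 262143
Total = 141173 + 262143 = 403316


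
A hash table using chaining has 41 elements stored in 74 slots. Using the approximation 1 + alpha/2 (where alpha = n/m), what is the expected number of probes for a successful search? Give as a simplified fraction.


Load factor alpha = n/m = 41/74
Expected probes = 1 + alpha/2 = 1 + 41/(2*74)
= 1 + 41/148
= 148/148 + 41/148
= 189/148


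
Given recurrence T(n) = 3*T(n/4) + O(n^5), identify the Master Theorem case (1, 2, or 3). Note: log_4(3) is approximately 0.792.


Master Theorem parameters: a=3, b=4, c=5
log_b(a) = 0.792
Compare b^c with a: 4^5 = 1024 > 3, so c > log_b(a).
Comparing c=5 vs log_b(a)=0.792:
5 > 0.792 => Case 3
Result: T(n) = O(n^5)
Master Theorem case = 3


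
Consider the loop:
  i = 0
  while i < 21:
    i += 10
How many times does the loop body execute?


Starting at i = 0, each iteration adds 10.
Iterations until i >= 21:
  Iteration 1: i = 0 -> i = 10
  Iteration 2: i = 10 -> i = 20
  Iteration 3: i = 20 -> i = 30
Total iterations = ceil(21/10) = 3


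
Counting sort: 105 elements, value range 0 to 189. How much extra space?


n = 105 (output array)
k = 190 (count array for 190 distinct values)
Extra space = 105 + 190 = 295


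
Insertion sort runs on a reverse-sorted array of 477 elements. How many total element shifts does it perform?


Sum of shifts = 1 + 2 + 3 + ... + 476
= 477 * 476 / 2
= 227052 / 2
= 113526


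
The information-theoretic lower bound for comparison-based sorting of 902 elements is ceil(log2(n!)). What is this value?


A binary decision tree of height h has at most 2^h leaves and needs at least n! of them, so h >= ceil(log2(n!)).
902! is far too large to multiply out, so use Stirling's series:
  ln(n!) ~ n ln n - n + (1/2) ln(2 pi n) + 1/(12n)  (error below 1/(360 n^3), negligible here)
  ln(902) = 6.8046145
  n ln n = 902 * 6.8046145 = 6137.7623
  (1/2) ln(2 pi * 902) = (1/2) ln(5667.4331) = 4.3212
  1/(12*902) = 0.0001
  ln(902!) ~ 6137.7623 - 902 + 4.3212 + 0.0001 = 5240.0836
Convert to base 2: log2(902!) = 5240.0836 / ln 2 = 5240.0836 / 0.69314718 = 7559.8426
ceil(7559.8426) = 7560


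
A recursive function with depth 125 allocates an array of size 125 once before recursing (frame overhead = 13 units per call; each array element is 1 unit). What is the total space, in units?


Array allocation: 125 units (allocated once)
Stack frames: 125 deep * 13 per frame = 1625 units
Total = 125 + 1625 = 1750


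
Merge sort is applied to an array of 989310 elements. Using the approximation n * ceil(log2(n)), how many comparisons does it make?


Merge sort divides the array into halves recursively.
Number of levels = ceil(log2(989310)) = 20
At each level, approximately n = 989310 comparisons are needed for merging.
Total comparisons ~ n * ceil(log2(n)) = 989310 * 20 = 19786200


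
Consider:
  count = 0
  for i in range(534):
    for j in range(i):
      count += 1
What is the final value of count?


For each i, the inner loop runs i times:
  i=0: inner runs 0 times
  i=1: inner runs 1 time
  i=2: inner runs 2 times
  i=3: inner runs 3 times
  i=4: inner runs 4 times
  i=5: inner runs 5 times
  i=6: inner runs 6 times
  i=7: inner runs 7 times
  ...
Total = 0 + 1 + 2 + ... + 533 = 534*(534-1)/2 = 142311


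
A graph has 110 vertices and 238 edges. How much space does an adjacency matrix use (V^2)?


Adjacency matrix: V x V grid of entries
Space = V^2 = 110^2 = 110 * 110 = 12100


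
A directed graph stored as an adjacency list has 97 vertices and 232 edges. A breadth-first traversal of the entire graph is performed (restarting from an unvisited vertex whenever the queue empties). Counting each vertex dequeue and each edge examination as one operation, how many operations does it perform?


A full BFS traversal dequeues each vertex once and examines each edge once.
Vertex visits: 97
Edge visits: 232
V + E = 97 + 232 = 329


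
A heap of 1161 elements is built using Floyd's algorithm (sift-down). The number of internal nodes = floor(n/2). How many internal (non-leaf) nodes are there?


Leaf nodes occupy roughly half the array.
Sift-down is called for each internal node, starting from the last one.
Internal nodes = floor(n/2) = floor(1161/2) = 580


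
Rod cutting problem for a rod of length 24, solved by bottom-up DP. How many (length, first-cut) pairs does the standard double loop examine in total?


For each subproblem length i = 1..24, the inner loop considers i possible first cuts.
Total = 1 + 2 + ... + 24
= 24*(24+1)/2
= 24*25/2 = 300


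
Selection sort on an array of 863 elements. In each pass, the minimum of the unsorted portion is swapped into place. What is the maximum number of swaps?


Selection sort performs one swap per pass:
  Pass 1: find min in positions 0 to 862, swap with position 0
  Pass 2: find min in positions 1 to 862, swap with position 1
  Pass 3: find min in positions 2 to 862, swap with position 2
  Pass 4: find min in positions 3 to 862, swap with position 3
  Pass 5: find min in positions 4 to 862, swap with position 4
  ... (857 more passes)
Total passes (and swaps) = n - 1 = 863 - 1 = 862


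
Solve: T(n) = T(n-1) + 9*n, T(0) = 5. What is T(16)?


Expanding the recurrence:
T(16) = T(15) + 9*16
       = T(14) + 9*15 + 9*16
       ...
       = T(0) + 9*(1 + 2 + ... + 16)
       = 5 + 9 * 16*17/2
       = 5 + 9 * 136
       = 5 + 1224 = 1229


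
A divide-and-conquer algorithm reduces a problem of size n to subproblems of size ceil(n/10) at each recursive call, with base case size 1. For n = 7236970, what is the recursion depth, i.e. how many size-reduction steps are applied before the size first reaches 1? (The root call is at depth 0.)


Each step divides the size by 10 (rounding up); after k steps the size is ceil(n/10^k), which equals 1 exactly when 10^k >= n.
So the depth is the smallest k with 10^k >= 7236970, i.e. ceil(log_10(7236970)).
10^6 = 1000000 < 7236970 <= 10000000 = 10^7
Recursion depth = 7


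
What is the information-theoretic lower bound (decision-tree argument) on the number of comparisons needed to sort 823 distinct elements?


A binary decision tree of height h has at most 2^h leaves and needs at least n! of them, so h >= ceil(log2(n!)).
823! is far too large to multiply out, so use Stirling's series:
  ln(n!) ~ n ln n - n + (1/2) ln(2 pi n) + 1/(12n)  (error below 1/(360 n^3), negligible here)
  ln(823) = 6.7129562
  n ln n = 823 * 6.7129562 = 5524.7630
  (1/2) ln(2 pi * 823) = (1/2) ln(5171.0615) = 4.2754
  1/(12*823) = 0.0001
  ln(823!) ~ 5524.7630 - 823 + 4.2754 + 0.0001 = 4706.0385
Convert to base 2: log2(823!) = 4706.0385 / ln 2 = 4706.0385 / 0.69314718 = 6789.3784
ceil(6789.3784) = 6790


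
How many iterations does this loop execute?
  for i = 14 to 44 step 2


The loop variable i takes values starting at 14 and increments by 2 each iteration.
Sequence: i = 14, 16, 18, 20, 22, 24, 26, 28, 30, ...
The upper bound 44 is inclusive, so the count is floor((last - first) / step) + 1:
floor((44 - 14) / 2) + 1 = floor(30/2) + 1 = 15 + 1 = 16


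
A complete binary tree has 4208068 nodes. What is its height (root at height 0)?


In a complete binary tree, level k holds nodes 2^k .. 2^(k+1)-1 (1-indexed).
Height = floor(log2(n)) = floor(log2(4208068)) = 22
Check: 2^22 = 4194304 <= 4208068 < 8388608 = 2^23


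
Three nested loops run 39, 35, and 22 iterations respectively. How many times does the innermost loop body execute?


Loop 1 (outermost): 39 iterations
Loop 2 (middle): 35 iterations per outer
Loop 3 (innermost): 22 iterations per middle
Total = 39 * 35 * 22 = 30030


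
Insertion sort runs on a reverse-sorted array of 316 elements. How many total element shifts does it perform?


Sum of shifts = 1 + 2 + 3 + ... + 315
= 316 * 315 / 2
= 99540 / 2
= 49770


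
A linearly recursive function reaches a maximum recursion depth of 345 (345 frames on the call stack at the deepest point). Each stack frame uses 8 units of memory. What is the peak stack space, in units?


Maximum recursion depth = 345 frames
Memory per frame = 8 units
Total stack space = depth * frame_size
= 345 * 8 = 2760


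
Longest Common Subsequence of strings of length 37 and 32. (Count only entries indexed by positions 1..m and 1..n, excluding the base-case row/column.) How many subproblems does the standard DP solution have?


DP table indexed by positions in both strings.
First string: 37 positions
Second string: 32 positions
Total = 37 * 32 = 1184


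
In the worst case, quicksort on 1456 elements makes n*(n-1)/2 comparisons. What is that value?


Sum of comparisons per partition:
1455 + 1454 + ... + 1 + 0
= 1456 * (1456 - 1) / 2
= 1456 * 1455 / 2
= 1059240


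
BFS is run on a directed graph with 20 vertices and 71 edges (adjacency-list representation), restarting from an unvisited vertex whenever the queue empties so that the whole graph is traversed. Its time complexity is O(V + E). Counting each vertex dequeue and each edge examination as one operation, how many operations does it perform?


A full BFS traversal dequeues each vertex exactly once and examines each directed edge exactly once.
V = 20 (vertex processing cost)
E = 71 (edge examination cost)
Total operations proportional to V + E = 20 + 71 = 91


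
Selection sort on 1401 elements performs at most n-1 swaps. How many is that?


Each of the 1400 passes places one element in its final position.
Pass 1: swap minimum into position 0
Pass 2: swap minimum of remaining into position 1
...
Pass 1400: last two elements, one swap
Maximum swaps = 1401 - 1 = 1400


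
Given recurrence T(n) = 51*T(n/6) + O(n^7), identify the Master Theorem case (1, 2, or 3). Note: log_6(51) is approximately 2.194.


Master Theorem parameters: a=51, b=6, c=7
log_b(a) = 2.194
Compare b^c with a: 6^7 = 279936 > 51, so c > log_b(a).
Comparing c=7 vs log_b(a)=2.194:
7 > 2.194 => Case 3
Result: T(n) = O(n^7)
Master Theorem case = 3


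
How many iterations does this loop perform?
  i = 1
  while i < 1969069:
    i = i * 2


The loop variable doubles each iteration:
i = 1 -> 2 -> 4 -> 8 -> 16 -> 32 -> 64 -> 128 -> 256 -> 512 -> 1024 -> 2048 -> 4096 -> 8192 -> 16384 -> 32768 -> 65536 -> 131072 -> 262144 -> 524288 -> 1048576 -> 2097152 (stop, 2097152 >= 1969069)
Number of doublings = ceil(log2(1969069)) = 21


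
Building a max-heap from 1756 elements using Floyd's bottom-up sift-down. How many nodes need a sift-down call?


In a heap of 1756 elements (0-indexed array):
  Last element index: 1755
  Parent of last element: floor((1755 - 1) / 2) = 877
  Internal nodes: indices 0 to 877
  Count = floor(1756/2) = 878


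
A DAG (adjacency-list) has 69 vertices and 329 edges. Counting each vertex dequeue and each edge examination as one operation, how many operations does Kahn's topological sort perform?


V = 69 (vertex processing)
E = 329 (edge processing)
V + E = 69 + 329 = 398


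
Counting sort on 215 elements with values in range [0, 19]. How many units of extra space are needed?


Output array size: 215 (to store sorted result)
Count array size: 20 (one slot per possible value, range 0 to 19)
Total extra space = 215 + 20 = 235


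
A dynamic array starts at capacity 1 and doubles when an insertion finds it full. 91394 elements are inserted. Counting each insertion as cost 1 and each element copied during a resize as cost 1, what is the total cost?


n = 91394
Insertion costs: 91394
Resizes copy 1, 2, 4, ... up to the largest power of 2 that is <= n-1 = 91393, i.e. 65536.
Copy costs = 1 + 2 + 4 + 8 + 16 + 32 + 64 + 128 + 256 + 512 + 1024 + 2048 + 4096 + 8192 + 16384 + 32768 + 65536 = 131071
Total = 91394 + 131071 = 222465


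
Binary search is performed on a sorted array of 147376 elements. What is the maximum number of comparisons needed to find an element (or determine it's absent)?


Binary search halves the search space each comparison:
  Step 1: search space = 147376 -> 73688
  Step 2: search space = 73688 -> 36844
  Step 3: search space = 36844 -> 18422
  Step 4: search space = 18422 -> 9211
  Step 5: search space = 9211 -> 4605
  Step 6: search space = 4605 -> 2302
  Step 7: search space = 2302 -> 1151
  Step 8: search space = 1151 -> 575
  Step 9: search space = 575 -> 287
  Step 10: search space = 287 -> 143
  Step 11: search space = 143 -> 71
  Step 12: search space = 71 -> 35
  Step 13: search space = 35 -> 17
  Step 14: search space = 17 -> 8
  Step 15: search space = 8 -> 4
  Step 16: search space = 4 -> 2
  Step 17: search space = 2 -> 1
  Step 18: search space = 1 (final check)
Maximum comparisons = floor(log2(147376)) + 1 = 17 + 1 = 18


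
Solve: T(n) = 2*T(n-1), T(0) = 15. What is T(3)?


Unrolling:
T(3) = 2*T(2) = 2^2*T(1) = ... = 2^3*T(0)
= 2^3 * 15
= 8 * 15 = 120


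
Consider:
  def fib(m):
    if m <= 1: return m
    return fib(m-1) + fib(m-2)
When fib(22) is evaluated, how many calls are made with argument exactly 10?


Let N(m) = number of times fib(m) is called while evaluating fib(22).
N(22) = 1 (the initial call).
N(21) = 1 (only fib(22) calls it).
For 1 <= m <= 20: fib(m) is called by fib(m+1) and fib(m+2), so
  N(m) = N(m+1) + N(m+2).
fib(0) is called only by fib(2), so N(0) = N(2).
Walk down from m=22:
  N(22)=1, N(21)=1, N(20)=2, N(19)=3, N(18)=5, N(17)=8, N(16)=13, N(15)=21, N(14)=34, N(13)=55, N(12)=89, N(11)=144, N(10)=233
N(10) = 233


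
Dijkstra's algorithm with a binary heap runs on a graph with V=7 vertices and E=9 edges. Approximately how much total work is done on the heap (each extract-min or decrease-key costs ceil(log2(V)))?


Dijkstra with a binary heap: each vertex is extracted once, each edge may relax once.
Each heap operation costs O(log V).
V + E = 7 + 9 = 16
ceil(log2(7)) = 3 (since 2^2 = 4 < 7 <= 8 = 2^3)
Total heap work = (V+E) * ceil(log2(V)) = 16 * 3 = 48


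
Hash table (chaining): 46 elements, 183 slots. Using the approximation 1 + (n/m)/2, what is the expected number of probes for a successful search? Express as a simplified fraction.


Computing expected probes:
alpha = 46/183
= 1 + alpha/2
= 1 + 46/(2*183)
= (2*183 + 46) / (2*183)
= 412/366 = 206/183


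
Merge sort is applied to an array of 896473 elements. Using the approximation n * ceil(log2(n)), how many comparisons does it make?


Merge sort divides the array into halves recursively.
Number of levels = ceil(log2(896473)) = 20
At each level, approximately n = 896473 comparisons are needed for merging.
Total comparisons ~ n * ceil(log2(n)) = 896473 * 20 = 17929460


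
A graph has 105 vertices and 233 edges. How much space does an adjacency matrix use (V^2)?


Adjacency matrix: V x V grid of entries
Space = V^2 = 105^2 = 105 * 105 = 11025


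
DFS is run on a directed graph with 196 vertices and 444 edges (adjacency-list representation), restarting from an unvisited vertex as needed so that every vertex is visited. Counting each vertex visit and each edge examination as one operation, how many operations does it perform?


A full DFS traversal processes each vertex exactly once (push/pop on stack).
Each directed edge is examined once.
V = 196, E = 444
V + E = 640


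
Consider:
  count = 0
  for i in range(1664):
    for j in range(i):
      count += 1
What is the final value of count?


For each i, the inner loop runs i times:
  i=0: inner runs 0 times
  i=1: inner runs 1 time
  i=2: inner runs 2 times
  i=3: inner runs 3 times
  i=4: inner runs 4 times
  i=5: inner runs 5 times
  i=6: inner runs 6 times
  i=7: inner runs 7 times
  ...
Total = 0 + 1 + 2 + ... + 1663 = 1664*(1664-1)/2 = 1383616


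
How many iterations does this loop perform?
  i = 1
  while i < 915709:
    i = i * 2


The loop variable doubles each iteration:
i = 1 -> 2 -> 4 -> 8 -> 16 -> 32 -> 64 -> 128 -> 256 -> 512 -> 1024 -> 2048 -> 4096 -> 8192 -> 16384 -> 32768 -> 65536 -> 131072 -> 262144 -> 524288 -> 1048576 (stop, 1048576 >= 915709)
Number of doublings = ceil(log2(915709)) = 20


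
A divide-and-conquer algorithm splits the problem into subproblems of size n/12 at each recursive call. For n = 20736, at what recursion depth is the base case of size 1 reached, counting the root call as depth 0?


At each depth, the problem size is divided by 12:
  Depth 0: problem size = 20736
  Depth 1: problem size = 1728
  Depth 2: problem size = 144
  Depth 3: problem size = 12
  Depth 4: problem size = 1 (base case)
The base case is reached at depth log_12(20736) = 4 (the tree has 5 levels counting depth 0, but the depth asked for is 4).
Recursion depth = 4


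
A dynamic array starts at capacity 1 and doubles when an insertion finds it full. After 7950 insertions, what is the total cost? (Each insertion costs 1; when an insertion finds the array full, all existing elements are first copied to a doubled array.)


Insertion cost: 7950 (one per element)
Resizes occur just before inserting elements 2, 3, 5, 9, ...
Elements copied at each resize: 1 + 2 + 4 + 8 + 16 + 32 + 64 + 128 + 256 + 512 + 1024 + 2048 + 4096
Sum of copies = 8191 (geometric series: 2^k - 1)
Total = 7950 + 8191 = 16141


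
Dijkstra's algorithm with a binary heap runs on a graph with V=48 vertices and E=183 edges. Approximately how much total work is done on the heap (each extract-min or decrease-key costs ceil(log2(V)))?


Dijkstra with a binary heap: each vertex is extracted once, each edge may relax once.
Each heap operation costs O(log V).
V + E = 48 + 183 = 231
ceil(log2(48)) = 6 (since 2^5 = 32 < 48 <= 64 = 2^6)
Total heap work = (V+E) * ceil(log2(V)) = 231 * 6 = 1386


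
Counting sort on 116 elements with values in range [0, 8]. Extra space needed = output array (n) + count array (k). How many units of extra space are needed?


Output array size: 116 (to store sorted result)
Count array size: 9 (one slot per possible value, range 0 to 8)
Total extra space = 116 + 9 = 125


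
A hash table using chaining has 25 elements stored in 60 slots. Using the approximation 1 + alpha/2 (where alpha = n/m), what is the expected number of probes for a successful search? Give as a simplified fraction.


Load factor alpha = n/m = 25/60
Expected probes = 1 + alpha/2 = 1 + 25/(2*60)
= 1 + 25/120
= 120/120 + 25/120
= 145/120
Simplify: 29/24


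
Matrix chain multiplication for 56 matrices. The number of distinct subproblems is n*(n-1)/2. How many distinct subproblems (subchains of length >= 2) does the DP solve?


Subproblems are indexed by (i, j) where i < j.
Number of such pairs = n*(n-1)/2
= 56 * 55 / 2
= 1540


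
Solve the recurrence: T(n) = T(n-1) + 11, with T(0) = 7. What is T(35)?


Unrolling the recurrence:
T(35) = T(34) + 11
       = T(33) + 11 + 11
       = T(32) + 11*3
       ...
       = T(0) + 11*35
       = 7 + 385 = 392


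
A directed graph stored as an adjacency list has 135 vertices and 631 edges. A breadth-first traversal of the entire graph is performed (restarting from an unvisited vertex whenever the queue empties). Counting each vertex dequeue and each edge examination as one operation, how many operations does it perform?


A full BFS traversal dequeues each vertex once and examines each edge once.
Vertex visits: 135
Edge visits: 631
V + E = 135 + 631 = 766


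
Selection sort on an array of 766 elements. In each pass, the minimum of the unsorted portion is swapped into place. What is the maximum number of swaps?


Selection sort performs one swap per pass:
  Pass 1: find min in positions 0 to 765, swap with position 0
  Pass 2: find min in positions 1 to 765, swap with position 1
  Pass 3: find min in positions 2 to 765, swap with position 2
  Pass 4: find min in positions 3 to 765, swap with position 3
  Pass 5: find min in positions 4 to 765, swap with position 4
  ... (760 more passes)
Total passes (and swaps) = n - 1 = 766 - 1 = 765


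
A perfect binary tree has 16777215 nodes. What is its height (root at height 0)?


For a perfect binary tree of height h: n = 2^(h+1) - 1, so h = log2(n+1) - 1.
  n + 1 = 16777216 = 2^24
  log2(16777216) = 24
  height = 24 - 1 = 23


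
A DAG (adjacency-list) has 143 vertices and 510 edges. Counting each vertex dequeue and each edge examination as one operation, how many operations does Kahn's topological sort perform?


V = 143 (vertex processing)
E = 510 (edge processing)
V + E = 143 + 510 = 653


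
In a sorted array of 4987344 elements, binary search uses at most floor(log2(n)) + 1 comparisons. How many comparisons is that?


Halving sequence: 4987344 -> 2493672 -> 1246836 -> 623418 -> 311709 -> 155854 -> 77927 -> 38963 -> 19481 -> 9740 -> 4870 -> 2435 -> 1217 -> 608 -> 304 -> 152 -> 76 -> 38 -> 19 -> 9 -> 4 -> 2 -> 1
Number of halvings = 22
Max comparisons = 22 + 1 = 23


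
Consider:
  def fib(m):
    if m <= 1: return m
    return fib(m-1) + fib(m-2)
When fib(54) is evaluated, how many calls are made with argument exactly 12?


Let N(m) = number of times fib(m) is called while evaluating fib(54).
N(54) = 1 (the initial call).
N(53) = 1 (only fib(54) calls it).
For 1 <= m <= 52: fib(m) is called by fib(m+1) and fib(m+2), so
  N(m) = N(m+1) + N(m+2).
fib(0) is called only by fib(2), so N(0) = N(2).
Walk down from m=54:
  N(54)=1, N(53)=1, N(52)=2, N(51)=3, N(50)=5, N(49)=8, N(48)=13, N(47)=21, N(46)=34, N(45)=55, N(44)=89, N(43)=144, N(42)=233, N(41)=377, N(40)=610, N(39)=987, N(38)=1597, N(37)=2584, N(36)=4181, N(35)=6765, N(34)=10946, N(33)=17711, N(32)=28657, N(31)=46368, N(30)=75025, N(29)=121393, N(28)=196418, N(27)=317811, N(26)=514229, N(25)=832040, N(24)=1346269, N(23)=2178309, N(22)=3524578, N(21)=5702887, N(20)=9227465, N(19)=14930352, N(18)=24157817, N(17)=39088169, N(16)=63245986, N(15)=102334155, N(14)=165580141, N(13)=267914296, N(12)=433494437
N(12) = 433494437


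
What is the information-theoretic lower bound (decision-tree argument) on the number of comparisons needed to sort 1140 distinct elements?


A binary decision tree of height h has at most 2^h leaves and needs at least n! of them, so h >= ceil(log2(n!)).
1140! is far too large to multiply out, so use Stirling's series:
  ln(n!) ~ n ln n - n + (1/2) ln(2 pi n) + 1/(12n)  (error below 1/(360 n^3), negligible here)
  ln(1140) = 7.0387835
  n ln n = 1140 * 7.0387835 = 8024.2132
  (1/2) ln(2 pi * 1140) = (1/2) ln(7162.8313) = 4.4383
  1/(12*1140) = 0.0001
  ln(1140!) ~ 8024.2132 - 1140 + 4.4383 + 0.0001 = 6888.6516
Convert to base 2: log2(1140!) = 6888.6516 / ln 2 = 6888.6516 / 0.69314718 = 9938.2235
ceil(9938.2235) = 9939


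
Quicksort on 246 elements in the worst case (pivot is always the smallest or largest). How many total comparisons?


In the worst case, each partition step picks the worst pivot:
  Partition 1: 245 comparisons (n-1 elements to compare)
  Partition 2: 244 comparisons
  Partition 3: 243 comparisons
  Partition 4: 242 comparisons
  Partition 5: 241 comparisons
  ...
  Last partition: 0 comparisons
Total = (n-1) + (n-2) + ... + 1 + 0 = n*(n-1)/2
= 246*245/2 = 30135


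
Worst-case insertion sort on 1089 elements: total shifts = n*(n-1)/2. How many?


Sum of shifts = 1 + 2 + 3 + ... + 1088
= 1089 * 1088 / 2
= 1184832 / 2
= 592416


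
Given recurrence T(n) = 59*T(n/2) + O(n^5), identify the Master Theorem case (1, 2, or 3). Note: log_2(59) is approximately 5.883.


Master Theorem parameters: a=59, b=2, c=5
log_b(a) = 5.883
Compare b^c with a: 2^5 = 32 < 59, so c < log_b(a).
Comparing c=5 vs log_b(a)=5.883:
5 < 5.883 => Case 1
Result: T(n) = O(n^(log_2 59)) ~ O(n^5.883)
Master Theorem case = 1


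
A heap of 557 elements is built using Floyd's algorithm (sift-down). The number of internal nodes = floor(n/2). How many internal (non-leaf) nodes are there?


Leaf nodes occupy roughly half the array.
Sift-down is called for each internal node, starting from the last one.
Internal nodes = floor(n/2) = floor(557/2) = 278


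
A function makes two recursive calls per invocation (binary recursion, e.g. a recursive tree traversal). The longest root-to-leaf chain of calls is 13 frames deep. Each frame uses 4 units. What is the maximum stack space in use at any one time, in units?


Binary recursion: the two calls run one after the other, so only one root-to-leaf chain of frames is on the stack at a time.
Maximum depth (longest chain) = 13 frames
Each frame = 4 units
Max stack space = 13 * 4 = 52


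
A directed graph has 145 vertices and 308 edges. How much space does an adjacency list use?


Adjacency list: one list head per vertex + one entry per edge
Vertex heads: 145
Edge entries: 308
Total = 145 + 308 = 453


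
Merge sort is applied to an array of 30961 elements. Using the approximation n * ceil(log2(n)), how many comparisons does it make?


Merge sort divides the array into halves recursively.
Number of levels = ceil(log2(30961)) = 15
At each level, approximately n = 30961 comparisons are needed for merging.
Total comparisons ~ n * ceil(log2(n)) = 30961 * 15 = 464415


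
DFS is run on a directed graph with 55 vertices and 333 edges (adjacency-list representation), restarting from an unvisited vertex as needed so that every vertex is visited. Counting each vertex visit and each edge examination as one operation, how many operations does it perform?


A full DFS traversal processes each vertex exactly once (push/pop on stack).
Each directed edge is examined once.
V = 55, E = 333
V + E = 388


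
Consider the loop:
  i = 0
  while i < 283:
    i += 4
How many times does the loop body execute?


Starting at i = 0, each iteration adds 4.
Iterations until i >= 283:
  Iteration 1: i = 0 -> i = 4
  Iteration 2: i = 4 -> i = 8
  Iteration 3: i = 8 -> i = 12
  Iteration 4: i = 12 -> i = 16
  Iteration 5: i = 16 -> i = 20
  Iteration 6: i = 20 -> i = 24
  Iteration 7: i = 24 -> i = 28
  Iteration 8: i = 28 -> i = 32
  ... continuing ...
Total iterations = ceil(283/4) = 71


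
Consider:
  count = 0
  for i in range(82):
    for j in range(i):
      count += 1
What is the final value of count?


For each i, the inner loop runs i times:
  i=0: inner runs 0 times
  i=1: inner runs 1 time
  i=2: inner runs 2 times
  i=3: inner runs 3 times
  i=4: inner runs 4 times
  i=5: inner runs 5 times
  i=6: inner runs 6 times
  i=7: inner runs 7 times
  ...
Total = 0 + 1 + 2 + ... + 81 = 82*(82-1)/2 = 3321


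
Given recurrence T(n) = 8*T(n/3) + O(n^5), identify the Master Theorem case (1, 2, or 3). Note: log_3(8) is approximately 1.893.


Master Theorem parameters: a=8, b=3, c=5
log_b(a) = 1.893
Compare b^c with a: 3^5 = 243 > 8, so c > log_b(a).
Comparing c=5 vs log_b(a)=1.893:
5 > 1.893 => Case 3
Result: T(n) = O(n^5)
Master Theorem case = 3


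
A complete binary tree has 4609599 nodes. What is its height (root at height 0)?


In a complete binary tree, level k holds nodes 2^k .. 2^(k+1)-1 (1-indexed).
Height = floor(log2(n)) = floor(log2(4609599)) = 22
Check: 2^22 = 4194304 <= 4609599 < 8388608 = 2^23


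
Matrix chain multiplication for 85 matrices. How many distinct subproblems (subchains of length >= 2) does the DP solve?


Subproblems are indexed by (i, j) where i < j.
Number of such pairs = n*(n-1)/2
= 85 * 84 / 2
= 3570


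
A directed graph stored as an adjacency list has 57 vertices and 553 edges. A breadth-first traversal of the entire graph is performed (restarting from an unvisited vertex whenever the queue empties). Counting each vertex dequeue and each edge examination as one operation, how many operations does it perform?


A full BFS traversal dequeues each vertex once and examines each edge once.
Vertex visits: 57
Edge visits: 553
V + E = 57 + 553 = 610


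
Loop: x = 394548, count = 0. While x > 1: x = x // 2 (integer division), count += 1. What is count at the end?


The variable x halves each step:
x = 394548 -> 197274 -> 98637 -> 49318 -> 24659 -> 12329 -> 6164 -> 3082 -> 1541 -> 770 -> 385 -> 192 -> 96 -> 48 -> 24 -> 12 -> 6 -> 3 -> 1
Number of halvings = floor(log2(394548)) = 18


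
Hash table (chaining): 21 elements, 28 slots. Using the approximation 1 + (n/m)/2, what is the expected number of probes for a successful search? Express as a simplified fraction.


Computing expected probes:
alpha = 21/28
= 1 + alpha/2
= 1 + 21/(2*28)
= (2*28 + 21) / (2*28)
= 77/56 = 11/8


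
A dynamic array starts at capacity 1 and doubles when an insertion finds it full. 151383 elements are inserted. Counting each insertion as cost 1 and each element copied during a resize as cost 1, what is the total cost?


n = 151383
Insertion costs: 151383
Resizes copy 1, 2, 4, ... up to the largest power of 2 that is <= n-1 = 151382, i.e. 131072.
Copy costs = 1 + 2 + 4 + 8 + 16 + 32 + 64 + 128 + 256 + 512 + 1024 + 2048 + 4096 + 8192 + 16384 + 32768 + 65536 + 131072 = 262143
Total = 151383 + 262143 = 413526


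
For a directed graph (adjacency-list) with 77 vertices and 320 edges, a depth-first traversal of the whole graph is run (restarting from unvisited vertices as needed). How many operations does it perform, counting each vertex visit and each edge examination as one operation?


A full DFS traversal visits each vertex once and examines each edge once.
V = 77
E = 320
Sum = 77 + 320 = 397


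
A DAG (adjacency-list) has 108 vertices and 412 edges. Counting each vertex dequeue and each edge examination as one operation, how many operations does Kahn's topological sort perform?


V = 108 (vertex processing)
E = 412 (edge processing)
V + E = 108 + 412 = 520


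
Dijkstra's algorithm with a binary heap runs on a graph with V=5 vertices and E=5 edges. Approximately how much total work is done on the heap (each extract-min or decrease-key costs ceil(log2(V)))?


Dijkstra with a binary heap: each vertex is extracted once, each edge may relax once.
Each heap operation costs O(log V).
V + E = 5 + 5 = 10
ceil(log2(5)) = 3 (since 2^2 = 4 < 5 <= 8 = 2^3)
Total heap work = (V+E) * ceil(log2(V)) = 10 * 3 = 30


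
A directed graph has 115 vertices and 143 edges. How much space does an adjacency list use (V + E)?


Adjacency list: one list head per vertex + one entry per edge
Vertex heads: 115
Edge entries: 143
Total = 115 + 143 = 258


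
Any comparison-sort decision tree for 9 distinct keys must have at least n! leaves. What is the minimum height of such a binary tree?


A binary decision tree of height h has at most 2^h leaves and needs at least n! of them, so h >= ceil(log2(n!)).
Compute 9! as a running product:
  x2 = 2, x3 = 6, x4 = 24, x5 = 120
  x6 = 720, x7 = 5040, x8 = 40320, x9 = 362880
9! = 362880
Bracket between powers of 2:
  2^18 = 262144 < 362880 <= 524288 = 2^19
So ceil(log2(9!)) = 19


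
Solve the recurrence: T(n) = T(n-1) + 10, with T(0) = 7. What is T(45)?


Unrolling the recurrence:
T(45) = T(44) + 10
       = T(43) + 10 + 10
       = T(42) + 10*3
       ...
       = T(0) + 10*45
       = 7 + 450 = 457


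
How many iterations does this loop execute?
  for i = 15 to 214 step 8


The loop variable i takes values starting at 15 and increments by 8 each iteration.
Sequence: i = 15, 23, 31, 39, 47, 55, 63, 71, 79, ...
The upper bound 214 is inclusive, so the count is floor((last - first) / step) + 1:
floor((214 - 15) / 8) + 1 = floor(199/8) + 1 = 24 + 1 = 25


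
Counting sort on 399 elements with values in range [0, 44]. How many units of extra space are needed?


Output array size: 399 (to store sorted result)
Count array size: 45 (one slot per possible value, range 0 to 44)
Total extra space = 399 + 45 = 444


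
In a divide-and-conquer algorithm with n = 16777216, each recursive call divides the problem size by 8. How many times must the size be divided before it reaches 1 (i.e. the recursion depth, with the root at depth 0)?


Number of divisions = log_8(16777216)
Sizes: 16777216 -> 2097152 -> 262144 -> 32768 -> 4096 -> 512 -> 64 -> 8 -> 1 (8 divisions)
Recursion depth = 8


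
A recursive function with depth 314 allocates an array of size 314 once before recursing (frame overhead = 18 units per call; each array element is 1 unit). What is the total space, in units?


Array allocation: 314 units (allocated once)
Stack frames: 314 deep * 18 per frame = 5652 units
Total = 314 + 5652 = 5966


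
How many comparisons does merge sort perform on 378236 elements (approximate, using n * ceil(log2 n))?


Recursion depth: ceil(log2(378236)) = 19
Each recursion level merges n = 378236 elements
Total = 378236 * 19 = 7186484


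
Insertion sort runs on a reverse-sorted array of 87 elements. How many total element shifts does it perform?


Sum of shifts = 1 + 2 + 3 + ... + 86
= 87 * 86 / 2
= 7482 / 2
= 3741


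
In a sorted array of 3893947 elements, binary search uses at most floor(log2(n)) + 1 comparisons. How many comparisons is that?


Halving sequence: 3893947 -> 1946973 -> 973486 -> 486743 -> 243371 -> 121685 -> 60842 -> 30421 -> 15210 -> 7605 -> 3802 -> 1901 -> 950 -> 475 -> 237 -> 118 -> 59 -> 29 -> 14 -> 7 -> 3 -> 1
Number of halvings = 21
Max comparisons = 21 + 1 = 22


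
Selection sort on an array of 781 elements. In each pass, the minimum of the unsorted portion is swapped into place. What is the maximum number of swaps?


Selection sort performs one swap per pass:
  Pass 1: find min in positions 0 to 780, swap with position 0
  Pass 2: find min in positions 1 to 780, swap with position 1
  Pass 3: find min in positions 2 to 780, swap with position 2
  Pass 4: find min in positions 3 to 780, swap with position 3
  Pass 5: find min in positions 4 to 780, swap with position 4
  ... (775 more passes)
Total passes (and swaps) = n - 1 = 781 - 1 = 780


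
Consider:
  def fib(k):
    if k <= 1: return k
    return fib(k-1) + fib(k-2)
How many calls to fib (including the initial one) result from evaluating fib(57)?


Let C(m) = total calls to evaluate fib(m). Then C(0)=C(1)=1, and
C(m) = 1 + C(m-1) + C(m-2) for m >= 2.
Build the table (each entry = 1 + previous two):
  C(0) = 1
  C(1) = 1
  C(2) = 1 + 1 + 1 = 3
  C(3) = 1 + 3 + 1 = 5
  C(4) = 1 + 5 + 3 = 9
  C(5) = 1 + 9 + 5 = 15
  C(6) = 1 + 15 + 9 = 25
  C(7) = 1 + 25 + 15 = 41
  C(8) = 1 + 41 + 25 = 67
  C(9) = 1 + 67 + 41 = 109
  C(10) = 1 + 109 + 67 = 177
  C(11) = 1 + 177 + 109 = 287
  C(12) = 1 + 287 + 177 = 465
  C(13) = 1 + 465 + 287 = 753
  C(14) = 1 + 753 + 465 = 1219
  C(15) = 1 + 1219 + 753 = 1973
  C(16) = 1 + 1973 + 1219 = 3193
  C(17) = 1 + 3193 + 1973 = 5167
  C(18) = 1 + 5167 + 3193 = 8361
  C(19) = 1 + 8361 + 5167 = 13529
  C(20) = 1 + 13529 + 8361 = 21891
  C(21) = 1 + 21891 + 13529 = 35421
  C(22) = 1 + 35421 + 21891 = 57313
  C(23) = 1 + 57313 + 35421 = 92735
  C(24) = 1 + 92735 + 57313 = 150049
  C(25) = 1 + 150049 + 92735 = 242785
  C(26) = 1 + 242785 + 150049 = 392835
  C(27) = 1 + 392835 + 242785 = 635621
  C(28) = 1 + 635621 + 392835 = 1028457
  C(29) = 1 + 1028457 + 635621 = 1664079
  C(30) = 1 + 1664079 + 1028457 = 2692537
  C(31) = 1 + 2692537 + 1664079 = 4356617
  C(32) = 1 + 4356617 + 2692537 = 7049155
  C(33) = 1 + 7049155 + 4356617 = 11405773
  C(34) = 1 + 11405773 + 7049155 = 18454929
  C(35) = 1 + 18454929 + 11405773 = 29860703
  C(36) = 1 + 29860703 + 18454929 = 48315633
  C(37) = 1 + 48315633 + 29860703 = 78176337
  C(38) = 1 + 78176337 + 48315633 = 126491971
  C(39) = 1 + 126491971 + 78176337 = 204668309
  C(40) = 1 + 204668309 + 126491971 = 331160281
  C(41) = 1 + 331160281 + 204668309 = 535828591
  C(42) = 1 + 535828591 + 331160281 = 866988873
  C(43) = 1 + 866988873 + 535828591 = 1402817465
  C(44) = 1 + 1402817465 + 866988873 = 2269806339
  C(45) = 1 + 2269806339 + 1402817465 = 3672623805
  C(46) = 1 + 3672623805 + 2269806339 = 5942430145
  C(47) = 1 + 5942430145 + 3672623805 = 9615053951
  C(48) = 1 + 9615053951 + 5942430145 = 15557484097
  C(49) = 1 + 15557484097 + 9615053951 = 25172538049
  C(50) = 1 + 25172538049 + 15557484097 = 40730022147
  C(51) = 1 + 40730022147 + 25172538049 = 65902560197
  C(52) = 1 + 65902560197 + 40730022147 = 106632582345
  C(53) = 1 + 106632582345 + 65902560197 = 172535142543
  C(54) = 1 + 172535142543 + 106632582345 = 279167724889
  C(55) = 1 + 279167724889 + 172535142543 = 451702867433
  C(56) = 1 + 451702867433 + 279167724889 = 730870592323
  C(57) = 1 + 730870592323 + 451702867433 = 1182573459757
Total calls for fib(57) = 1182573459757


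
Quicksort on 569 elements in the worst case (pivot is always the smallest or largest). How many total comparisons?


In the worst case, each partition step picks the worst pivot:
  Partition 1: 568 comparisons (n-1 elements to compare)
  Partition 2: 567 comparisons
  Partition 3: 566 comparisons
  Partition 4: 565 comparisons
  Partition 5: 564 comparisons
  ...
  Last partition: 0 comparisons
Total = (n-1) + (n-2) + ... + 1 + 0 = n*(n-1)/2
= 569*568/2 = 161596


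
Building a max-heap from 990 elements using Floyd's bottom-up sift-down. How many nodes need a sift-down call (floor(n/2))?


In a heap of 990 elements (0-indexed array):
  Last element index: 989
  Parent of last element: floor((989 - 1) / 2) = 494
  Internal nodes: indices 0 to 494
  Count = floor(990/2) = 495
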